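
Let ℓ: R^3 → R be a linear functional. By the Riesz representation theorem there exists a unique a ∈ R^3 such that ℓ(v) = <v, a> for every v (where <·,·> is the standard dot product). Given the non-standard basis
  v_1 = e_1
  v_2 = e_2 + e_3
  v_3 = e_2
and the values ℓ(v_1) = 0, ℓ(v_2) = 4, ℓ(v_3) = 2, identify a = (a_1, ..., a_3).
a = (0, 2, 2)

Write a = (a_1, ..., a_3) in the standard basis. For each basis vector v_i, ℓ(v_i) = <v_i, a> is a linear equation in the a_j's. Collect the n equations into a matrix system V a = ℓ, where row i of V is v_i (expressed in the standard basis). Since V is invertible (lower-triangular with 1s on the diagonal, up to permutation), solve by back-substitution:
  V =
[[1, 0, 0],
 [0, 1, 1],
 [0, 1, 0]]
  V a = (0, 4, 2)
Solving gives a = (0, 2, 2).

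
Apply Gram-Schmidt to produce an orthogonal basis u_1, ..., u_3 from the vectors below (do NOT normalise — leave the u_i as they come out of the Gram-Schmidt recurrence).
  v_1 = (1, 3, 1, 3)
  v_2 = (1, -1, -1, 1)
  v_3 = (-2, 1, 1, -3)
Orthogonal basis:
  u_1 = (1, 3, 1, 3)
  u_2 = (1, -1, -1, 1)
  u_3 = (1/10, 3/10, -2/5, -1/5)

Apply the Gram-Schmidt recurrence
  u_1 = v_1
  u_i = v_i − Σ_{j<i} ((v_i · u_j) / (u_j · u_j)) · u_j.

Step by step this gives:
  u_1 = (1, 3, 1, 3)
  u_2 = (1, -1, -1, 1)
  u_3 = (1/10, 3/10, -2/5, -1/5)

Orthogonality check:
  u_2 · u_1 = 0 (should be 0)
  u_3 · u_1 = 0 (should be 0)
  u_3 · u_2 = 0 (should be 0)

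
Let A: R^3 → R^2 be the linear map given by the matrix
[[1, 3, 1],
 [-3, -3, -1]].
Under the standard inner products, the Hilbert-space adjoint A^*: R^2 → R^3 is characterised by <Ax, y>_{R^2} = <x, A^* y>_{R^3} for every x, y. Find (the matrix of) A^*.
A^* = A^T =
[[1, -3],
 [3, -3],
 [1, -1]]

For real matrices with standard dot products, the defining identity <Ax, y> = <x, A^* y> gives (Ax)^T y = x^T (A^*) y, i.e. x^T A^T y = x^T (A^*) y. Since this holds for all x, y, we must have A^* = A^T. Therefore
A^* =
[[1, -3],
 [3, -3],
 [1, -1]].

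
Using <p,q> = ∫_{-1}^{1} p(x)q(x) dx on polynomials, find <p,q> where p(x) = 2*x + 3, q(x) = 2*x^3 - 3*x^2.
<p,q> = -22/5

Expand the product: p(x)·q(x) = 4*x^4 - 9*x^2.
∫_{-1}^{1} of each monomial x^k gives [2/(k+1) if k even, 0 if k odd]. Integrating term-by-term (or equivalently evaluating the antiderivative F(x) = 4*x^5/5 - 3*x^3 at the endpoints):
  F(1) − F(−1) = -11/5 − (11/5) = -22/5.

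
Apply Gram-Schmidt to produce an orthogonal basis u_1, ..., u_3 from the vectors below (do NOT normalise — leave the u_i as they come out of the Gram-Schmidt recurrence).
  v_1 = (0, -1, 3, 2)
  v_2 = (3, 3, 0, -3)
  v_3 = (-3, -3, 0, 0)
Orthogonal basis:
  u_1 = (0, -1, 3, 2)
  u_2 = (3, 33/14, 27/14, -12/7)
  u_3 = (-8/11, -1, 9/11, -19/11)

Apply the Gram-Schmidt recurrence
  u_1 = v_1
  u_i = v_i − Σ_{j<i} ((v_i · u_j) / (u_j · u_j)) · u_j.

Step by step this gives:
  u_1 = (0, -1, 3, 2)
  u_2 = (3, 33/14, 27/14, -12/7)
  u_3 = (-8/11, -1, 9/11, -19/11)

Orthogonality check:
  u_2 · u_1 = 0 (should be 0)
  u_3 · u_1 = 0 (should be 0)
  u_3 · u_2 = 0 (should be 0)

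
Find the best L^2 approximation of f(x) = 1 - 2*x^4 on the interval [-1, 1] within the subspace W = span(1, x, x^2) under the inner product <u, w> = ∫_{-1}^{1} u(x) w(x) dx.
g(x) = 41/35 - 12*x^2/7

The best approximation g ∈ W is the orthogonal projection of f onto W. Writing g = a_0 + a_1 x + a_2 x^2, the coefficients solve the normal equations G · a = b where
  G_{ij} = <φ_i, φ_j> and b_i = <f, φ_i>, with φ_0 = 1, φ_1 = x, φ_2 = x^2.
G =
  [2, 0, 2/3]
  [0, 2/3, 0]
  [2/3, 0, 2/5],
b = (6/5, 0, 2/21).
Solving gives a_0 = 41/35, a_1 = 0, a_2 = -12/7, so
  g(x) = 41/35 - 12*x^2/7.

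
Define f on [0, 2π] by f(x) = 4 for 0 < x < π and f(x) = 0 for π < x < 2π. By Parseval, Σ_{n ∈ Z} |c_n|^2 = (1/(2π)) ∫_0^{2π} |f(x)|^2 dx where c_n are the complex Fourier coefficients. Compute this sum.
Σ |c_n|^2 = 8

Parseval equates the L^2 energy of f (normalised by 1/(2π)) with the ℓ^2 sum of its Fourier coefficients: (1/(2π)) ∫_0^{2π} |f|^2 = Σ |c_n|^2.
Compute the left side: (1/(2π)) [∫_0^π 4^2 dx + ∫_π^{2π} 0^2 dx] = (1/(2π)) · (16π + 0π) = (16 + 0)/2 = 8.
So Σ_{n ∈ Z} |c_n|^2 = 8.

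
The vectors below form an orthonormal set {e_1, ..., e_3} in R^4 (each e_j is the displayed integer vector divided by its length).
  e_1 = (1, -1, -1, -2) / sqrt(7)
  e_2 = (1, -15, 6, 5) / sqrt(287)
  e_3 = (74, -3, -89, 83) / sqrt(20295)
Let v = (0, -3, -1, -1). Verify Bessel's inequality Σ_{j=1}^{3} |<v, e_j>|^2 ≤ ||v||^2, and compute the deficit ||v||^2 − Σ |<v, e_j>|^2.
Σ |<v, e_j>|^2 = 101/11; ||v||^2 = 11; deficit = 20/11

Write each e_j = u_j / sqrt(<u_j, u_j>) where u_j is the displayed integer vector. Then <v, e_j> = <v, u_j> / sqrt(<u_j, u_j>), so |<v, e_j>|^2 = <v, u_j>^2 / <u_j, u_j>.
Coefficients: <v, e_1> = 6/sqrt(7), <v, e_2> = 34/sqrt(287), <v, e_3> = 15/sqrt(20295).
Square and sum: Σ |<v, e_j>|^2 = 101/11.
Compute ||v||^2 = v·v = 11.
Deficit = 11 − 101/11 = 20/11 ≥ 0, confirming Bessel's inequality. (The deficit equals ||v − Σ <v,e_j> e_j||^2, the squared distance from v to span{e_j}.)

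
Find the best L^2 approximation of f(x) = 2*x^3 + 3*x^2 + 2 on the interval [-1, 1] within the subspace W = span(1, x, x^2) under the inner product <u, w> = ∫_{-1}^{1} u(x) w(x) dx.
g(x) = 3*x^2 + 6*x/5 + 2

The best approximation g ∈ W is the orthogonal projection of f onto W. Writing g = a_0 + a_1 x + a_2 x^2, the coefficients solve the normal equations G · a = b where
  G_{ij} = <φ_i, φ_j> and b_i = <f, φ_i>, with φ_0 = 1, φ_1 = x, φ_2 = x^2.
G =
  [2, 0, 2/3]
  [0, 2/3, 0]
  [2/3, 0, 2/5],
b = (6, 4/5, 38/15).
Solving gives a_0 = 2, a_1 = 6/5, a_2 = 3, so
  g(x) = 3*x^2 + 6*x/5 + 2.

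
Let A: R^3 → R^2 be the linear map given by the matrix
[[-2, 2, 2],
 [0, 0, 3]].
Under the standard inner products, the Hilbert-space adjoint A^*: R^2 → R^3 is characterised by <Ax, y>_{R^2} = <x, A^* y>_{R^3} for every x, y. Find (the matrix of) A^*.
A^* = A^T =
[[-2, 0],
 [2, 0],
 [2, 3]]

For real matrices with standard dot products, the defining identity <Ax, y> = <x, A^* y> gives (Ax)^T y = x^T (A^*) y, i.e. x^T A^T y = x^T (A^*) y. Since this holds for all x, y, we must have A^* = A^T. Therefore
A^* =
[[-2, 0],
 [2, 0],
 [2, 3]].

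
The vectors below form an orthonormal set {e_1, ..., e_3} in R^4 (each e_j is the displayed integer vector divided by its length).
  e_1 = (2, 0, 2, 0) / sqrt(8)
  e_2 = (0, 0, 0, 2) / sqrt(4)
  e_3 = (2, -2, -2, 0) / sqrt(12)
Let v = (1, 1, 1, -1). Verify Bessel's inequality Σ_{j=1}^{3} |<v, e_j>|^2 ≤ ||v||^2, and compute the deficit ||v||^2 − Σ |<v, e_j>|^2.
Σ |<v, e_j>|^2 = 10/3; ||v||^2 = 4; deficit = 2/3

Write each e_j = u_j / sqrt(<u_j, u_j>) where u_j is the displayed integer vector. Then <v, e_j> = <v, u_j> / sqrt(<u_j, u_j>), so |<v, e_j>|^2 = <v, u_j>^2 / <u_j, u_j>.
Coefficients: <v, e_1> = 4/sqrt(8), <v, e_2> = -2/sqrt(4), <v, e_3> = -2/sqrt(12).
Square and sum: Σ |<v, e_j>|^2 = 10/3.
Compute ||v||^2 = v·v = 4.
Deficit = 4 − 10/3 = 2/3 ≥ 0, confirming Bessel's inequality. (The deficit equals ||v − Σ <v,e_j> e_j||^2, the squared distance from v to span{e_j}.)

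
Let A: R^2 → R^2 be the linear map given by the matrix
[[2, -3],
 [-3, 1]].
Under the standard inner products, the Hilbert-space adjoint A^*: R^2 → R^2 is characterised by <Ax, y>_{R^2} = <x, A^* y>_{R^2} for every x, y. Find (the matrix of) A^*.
A^* = A^T =
[[2, -3],
 [-3, 1]]

For real matrices with standard dot products, the defining identity <Ax, y> = <x, A^* y> gives (Ax)^T y = x^T (A^*) y, i.e. x^T A^T y = x^T (A^*) y. Since this holds for all x, y, we must have A^* = A^T. Therefore
A^* =
[[2, -3],
 [-3, 1]].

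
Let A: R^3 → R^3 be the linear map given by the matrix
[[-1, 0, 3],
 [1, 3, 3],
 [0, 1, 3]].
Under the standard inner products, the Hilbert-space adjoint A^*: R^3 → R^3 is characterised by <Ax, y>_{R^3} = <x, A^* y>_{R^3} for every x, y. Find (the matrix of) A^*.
A^* = A^T =
[[-1, 1, 0],
 [0, 3, 1],
 [3, 3, 3]]

For real matrices with standard dot products, the defining identity <Ax, y> = <x, A^* y> gives (Ax)^T y = x^T (A^*) y, i.e. x^T A^T y = x^T (A^*) y. Since this holds for all x, y, we must have A^* = A^T. Therefore
A^* =
[[-1, 1, 0],
 [0, 3, 1],
 [3, 3, 3]].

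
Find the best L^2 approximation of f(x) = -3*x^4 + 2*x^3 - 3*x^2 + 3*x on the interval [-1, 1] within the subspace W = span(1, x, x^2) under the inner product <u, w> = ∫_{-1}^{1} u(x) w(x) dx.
g(x) = -39*x^2/7 + 21*x/5 + 9/35

The best approximation g ∈ W is the orthogonal projection of f onto W. Writing g = a_0 + a_1 x + a_2 x^2, the coefficients solve the normal equations G · a = b where
  G_{ij} = <φ_i, φ_j> and b_i = <f, φ_i>, with φ_0 = 1, φ_1 = x, φ_2 = x^2.
G =
  [2, 0, 2/3]
  [0, 2/3, 0]
  [2/3, 0, 2/5],
b = (-16/5, 14/5, -72/35).
Solving gives a_0 = 9/35, a_1 = 21/5, a_2 = -39/7, so
  g(x) = -39*x^2/7 + 21*x/5 + 9/35.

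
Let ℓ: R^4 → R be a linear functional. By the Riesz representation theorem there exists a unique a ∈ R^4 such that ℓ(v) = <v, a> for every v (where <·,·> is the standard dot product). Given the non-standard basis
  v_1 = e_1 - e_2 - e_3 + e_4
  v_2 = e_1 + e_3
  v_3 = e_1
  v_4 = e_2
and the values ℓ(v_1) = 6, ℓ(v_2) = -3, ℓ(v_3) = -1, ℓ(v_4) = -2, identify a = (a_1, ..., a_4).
a = (-1, -2, -2, 3)

Write a = (a_1, ..., a_4) in the standard basis. For each basis vector v_i, ℓ(v_i) = <v_i, a> is a linear equation in the a_j's. Collect the n equations into a matrix system V a = ℓ, where row i of V is v_i (expressed in the standard basis). Since V is invertible (lower-triangular with 1s on the diagonal, up to permutation), solve by back-substitution:
  V =
[[1, -1, -1, 1],
 [1, 0, 1, 0],
 [1, 0, 0, 0],
 [0, 1, 0, 0]]
  V a = (6, -3, -1, -2)
Solving gives a = (-1, -2, -2, 3).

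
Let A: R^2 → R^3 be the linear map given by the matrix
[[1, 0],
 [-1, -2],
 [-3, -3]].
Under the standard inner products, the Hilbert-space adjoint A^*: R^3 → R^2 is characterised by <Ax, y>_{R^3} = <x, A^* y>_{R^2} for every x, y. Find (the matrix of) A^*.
A^* = A^T =
[[1, -1, -3],
 [0, -2, -3]]

For real matrices with standard dot products, the defining identity <Ax, y> = <x, A^* y> gives (Ax)^T y = x^T (A^*) y, i.e. x^T A^T y = x^T (A^*) y. Since this holds for all x, y, we must have A^* = A^T. Therefore
A^* =
[[1, -1, -3],
 [0, -2, -3]].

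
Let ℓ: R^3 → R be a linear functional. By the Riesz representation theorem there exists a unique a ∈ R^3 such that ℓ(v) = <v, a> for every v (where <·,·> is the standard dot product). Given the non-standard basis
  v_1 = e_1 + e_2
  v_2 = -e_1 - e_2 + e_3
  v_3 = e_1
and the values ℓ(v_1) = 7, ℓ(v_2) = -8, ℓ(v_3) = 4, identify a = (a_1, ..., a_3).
a = (4, 3, -1)

Write a = (a_1, ..., a_3) in the standard basis. For each basis vector v_i, ℓ(v_i) = <v_i, a> is a linear equation in the a_j's. Collect the n equations into a matrix system V a = ℓ, where row i of V is v_i (expressed in the standard basis). Since V is invertible (lower-triangular with 1s on the diagonal, up to permutation), solve by back-substitution:
  V =
[[1, 1, 0],
 [-1, -1, 1],
 [1, 0, 0]]
  V a = (7, -8, 4)
Solving gives a = (4, 3, -1).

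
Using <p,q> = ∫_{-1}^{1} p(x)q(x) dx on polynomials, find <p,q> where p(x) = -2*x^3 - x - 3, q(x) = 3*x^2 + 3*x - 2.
<p,q> = 8/5

Expand the product: p(x)·q(x) = -6*x^5 - 6*x^4 + x^3 - 12*x^2 - 7*x + 6.
∫_{-1}^{1} of each monomial x^k gives [2/(k+1) if k even, 0 if k odd]. Integrating term-by-term (or equivalently evaluating the antiderivative F(x) = -x^6 - 6*x^5/5 + x^4/4 - 4*x^3 - 7*x^2/2 + 6*x at the endpoints):
  F(1) − F(−1) = -69/20 − (-101/20) = 8/5.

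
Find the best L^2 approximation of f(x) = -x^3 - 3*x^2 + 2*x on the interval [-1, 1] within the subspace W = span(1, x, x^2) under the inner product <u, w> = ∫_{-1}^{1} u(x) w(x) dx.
g(x) = -3*x^2 + 7*x/5

The best approximation g ∈ W is the orthogonal projection of f onto W. Writing g = a_0 + a_1 x + a_2 x^2, the coefficients solve the normal equations G · a = b where
  G_{ij} = <φ_i, φ_j> and b_i = <f, φ_i>, with φ_0 = 1, φ_1 = x, φ_2 = x^2.
G =
  [2, 0, 2/3]
  [0, 2/3, 0]
  [2/3, 0, 2/5],
b = (-2, 14/15, -6/5).
Solving gives a_0 = 0, a_1 = 7/5, a_2 = -3, so
  g(x) = -3*x^2 + 7*x/5.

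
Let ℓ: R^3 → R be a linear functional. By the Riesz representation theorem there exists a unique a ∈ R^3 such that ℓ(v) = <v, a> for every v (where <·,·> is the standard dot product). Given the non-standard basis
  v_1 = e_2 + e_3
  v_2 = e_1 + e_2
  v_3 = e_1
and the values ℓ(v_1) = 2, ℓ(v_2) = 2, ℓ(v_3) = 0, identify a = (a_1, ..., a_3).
a = (0, 2, 0)

Write a = (a_1, ..., a_3) in the standard basis. For each basis vector v_i, ℓ(v_i) = <v_i, a> is a linear equation in the a_j's. Collect the n equations into a matrix system V a = ℓ, where row i of V is v_i (expressed in the standard basis). Since V is invertible (lower-triangular with 1s on the diagonal, up to permutation), solve by back-substitution:
  V =
[[0, 1, 1],
 [1, 1, 0],
 [1, 0, 0]]
  V a = (2, 2, 0)
Solving gives a = (0, 2, 0).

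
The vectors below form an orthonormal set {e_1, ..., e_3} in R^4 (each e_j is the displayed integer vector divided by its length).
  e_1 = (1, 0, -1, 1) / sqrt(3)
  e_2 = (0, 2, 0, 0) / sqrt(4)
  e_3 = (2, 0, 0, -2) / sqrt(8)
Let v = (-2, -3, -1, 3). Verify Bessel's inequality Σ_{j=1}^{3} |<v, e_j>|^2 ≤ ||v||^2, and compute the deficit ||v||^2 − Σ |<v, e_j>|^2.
Σ |<v, e_j>|^2 = 137/6; ||v||^2 = 23; deficit = 1/6

Write each e_j = u_j / sqrt(<u_j, u_j>) where u_j is the displayed integer vector. Then <v, e_j> = <v, u_j> / sqrt(<u_j, u_j>), so |<v, e_j>|^2 = <v, u_j>^2 / <u_j, u_j>.
Coefficients: <v, e_1> = 2/sqrt(3), <v, e_2> = -6/sqrt(4), <v, e_3> = -10/sqrt(8).
Square and sum: Σ |<v, e_j>|^2 = 137/6.
Compute ||v||^2 = v·v = 23.
Deficit = 23 − 137/6 = 1/6 ≥ 0, confirming Bessel's inequality. (The deficit equals ||v − Σ <v,e_j> e_j||^2, the squared distance from v to span{e_j}.)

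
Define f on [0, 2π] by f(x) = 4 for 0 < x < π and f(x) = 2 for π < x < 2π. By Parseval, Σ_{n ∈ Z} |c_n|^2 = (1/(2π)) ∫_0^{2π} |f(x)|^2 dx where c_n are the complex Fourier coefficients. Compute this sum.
Σ |c_n|^2 = 10

Parseval equates the L^2 energy of f (normalised by 1/(2π)) with the ℓ^2 sum of its Fourier coefficients: (1/(2π)) ∫_0^{2π} |f|^2 = Σ |c_n|^2.
Compute the left side: (1/(2π)) [∫_0^π 4^2 dx + ∫_π^{2π} 2^2 dx] = (1/(2π)) · (16π + 4π) = (16 + 4)/2 = 10.
So Σ_{n ∈ Z} |c_n|^2 = 10.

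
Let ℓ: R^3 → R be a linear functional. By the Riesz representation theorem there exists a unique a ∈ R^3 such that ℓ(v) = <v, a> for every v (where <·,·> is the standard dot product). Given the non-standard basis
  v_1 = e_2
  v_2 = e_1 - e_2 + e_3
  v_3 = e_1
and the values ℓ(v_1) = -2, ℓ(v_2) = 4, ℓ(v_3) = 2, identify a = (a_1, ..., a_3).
a = (2, -2, 0)

Write a = (a_1, ..., a_3) in the standard basis. For each basis vector v_i, ℓ(v_i) = <v_i, a> is a linear equation in the a_j's. Collect the n equations into a matrix system V a = ℓ, where row i of V is v_i (expressed in the standard basis). Since V is invertible (lower-triangular with 1s on the diagonal, up to permutation), solve by back-substitution:
  V =
[[0, 1, 0],
 [1, -1, 1],
 [1, 0, 0]]
  V a = (-2, 4, 2)
Solving gives a = (2, -2, 0).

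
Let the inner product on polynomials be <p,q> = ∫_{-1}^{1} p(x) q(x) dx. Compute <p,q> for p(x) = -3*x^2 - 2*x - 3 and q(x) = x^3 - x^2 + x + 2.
<p,q> = -224/15

Expand the product: p(x)·q(x) = -3*x^5 + x^4 - 4*x^3 - 5*x^2 - 7*x - 6.
∫_{-1}^{1} of each monomial x^k gives [2/(k+1) if k even, 0 if k odd]. Integrating term-by-term (or equivalently evaluating the antiderivative F(x) = -x^6/2 + x^5/5 - x^4 - 5*x^3/3 - 7*x^2/2 - 6*x at the endpoints):
  F(1) − F(−1) = -187/15 − (37/15) = -224/15.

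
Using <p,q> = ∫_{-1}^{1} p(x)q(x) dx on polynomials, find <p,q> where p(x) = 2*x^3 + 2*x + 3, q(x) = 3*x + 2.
<p,q> = 92/5

Expand the product: p(x)·q(x) = 6*x^4 + 4*x^3 + 6*x^2 + 13*x + 6.
∫_{-1}^{1} of each monomial x^k gives [2/(k+1) if k even, 0 if k odd]. Integrating term-by-term (or equivalently evaluating the antiderivative F(x) = 6*x^5/5 + x^4 + 2*x^3 + 13*x^2/2 + 6*x at the endpoints):
  F(1) − F(−1) = 167/10 − (-17/10) = 92/5.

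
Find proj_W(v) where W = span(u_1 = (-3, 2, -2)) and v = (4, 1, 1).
proj_W(v) = (36/17, -24/17, 24/17)

Set up U = [u_1 | ... | u_1] ∈ R^(3×1). The projector onto W = col(U) is P = U (U^T U)^(-1) U^T.
Compute U^T U =
  [17],
and U^T v = (-12).
Solve U^T U · c = U^T v for the coefficients: c = (-12/17). The projection is proj_W(v) = U c.
Check: (v - proj_W(v)) · u_1 = 0  (should be 0).
Result: proj_W(v) = (36/17, -24/17, 24/17).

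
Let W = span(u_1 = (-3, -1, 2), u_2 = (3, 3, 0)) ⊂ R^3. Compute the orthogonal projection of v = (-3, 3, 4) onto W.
proj_W(v) = (-7/3, 7/3, 14/3)

Set up U = [u_1 | ... | u_2] ∈ R^(3×2). The projector onto W = col(U) is P = U (U^T U)^(-1) U^T.
Compute U^T U =
  [14, -12]
  [-12, 18],
and U^T v = (14, 0).
Solve U^T U · c = U^T v for the coefficients: c = (7/3, 14/9). The projection is proj_W(v) = U c.
Check: (v - proj_W(v)) · u_1 = 0  (should be 0).
Check: (v - proj_W(v)) · u_2 = 0  (should be 0).
Result: proj_W(v) = (-7/3, 7/3, 14/3).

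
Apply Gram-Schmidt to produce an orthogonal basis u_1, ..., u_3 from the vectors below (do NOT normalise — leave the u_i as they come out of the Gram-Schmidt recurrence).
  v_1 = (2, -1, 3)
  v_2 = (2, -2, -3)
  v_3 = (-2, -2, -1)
Orthogonal basis:
  u_1 = (2, -1, 3)
  u_2 = (17/7, -31/14, -33/14)
  u_3 = (-360/229, -480/229, 80/229)

Apply the Gram-Schmidt recurrence
  u_1 = v_1
  u_i = v_i − Σ_{j<i} ((v_i · u_j) / (u_j · u_j)) · u_j.

Step by step this gives:
  u_1 = (2, -1, 3)
  u_2 = (17/7, -31/14, -33/14)
  u_3 = (-360/229, -480/229, 80/229)

Orthogonality check:
  u_2 · u_1 = 0 (should be 0)
  u_3 · u_1 = 0 (should be 0)
  u_3 · u_2 = 0 (should be 0)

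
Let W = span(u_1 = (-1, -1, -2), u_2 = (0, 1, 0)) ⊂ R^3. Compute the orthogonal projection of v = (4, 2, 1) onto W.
proj_W(v) = (6/5, 2, 12/5)

Set up U = [u_1 | ... | u_2] ∈ R^(3×2). The projector onto W = col(U) is P = U (U^T U)^(-1) U^T.
Compute U^T U =
  [6, -1]
  [-1, 1],
and U^T v = (-8, 2).
Solve U^T U · c = U^T v for the coefficients: c = (-6/5, 4/5). The projection is proj_W(v) = U c.
Check: (v - proj_W(v)) · u_1 = 0  (should be 0).
Check: (v - proj_W(v)) · u_2 = 0  (should be 0).
Result: proj_W(v) = (6/5, 2, 12/5).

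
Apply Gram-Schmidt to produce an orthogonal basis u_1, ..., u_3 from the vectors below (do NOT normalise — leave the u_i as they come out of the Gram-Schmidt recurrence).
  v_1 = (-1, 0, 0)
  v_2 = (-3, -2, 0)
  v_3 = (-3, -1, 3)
Orthogonal basis:
  u_1 = (-1, 0, 0)
  u_2 = (0, -2, 0)
  u_3 = (0, 0, 3)

Apply the Gram-Schmidt recurrence
  u_1 = v_1
  u_i = v_i − Σ_{j<i} ((v_i · u_j) / (u_j · u_j)) · u_j.

Step by step this gives:
  u_1 = (-1, 0, 0)
  u_2 = (0, -2, 0)
  u_3 = (0, 0, 3)

Orthogonality check:
  u_2 · u_1 = 0 (should be 0)
  u_3 · u_1 = 0 (should be 0)
  u_3 · u_2 = 0 (should be 0)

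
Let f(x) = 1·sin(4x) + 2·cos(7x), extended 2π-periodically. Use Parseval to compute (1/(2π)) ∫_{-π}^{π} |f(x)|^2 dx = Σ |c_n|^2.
Σ |c_n|^2 = 5/2

Expand |f|^2 and use orthogonality of {sin(nx), cos(mx)} on [-π, π]:
  ∫_{-π}^{π} sin(nx)^2 dx = π, ∫ cos(mx)^2 dx = π, and cross terms integrate to 0.
So ∫_{-π}^{π} f(x)^2 dx = 1^2 · π + 2^2 · π = (1 + 4)π.
Divide by 2π: (1 + 4)/2 = 5/2.
By Parseval, this equals Σ |c_n|^2.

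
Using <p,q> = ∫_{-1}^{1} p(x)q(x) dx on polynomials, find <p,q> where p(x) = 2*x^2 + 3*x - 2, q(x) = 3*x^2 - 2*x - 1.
<p,q> = -44/15

Expand the product: p(x)·q(x) = 6*x^4 + 5*x^3 - 14*x^2 + x + 2.
∫_{-1}^{1} of each monomial x^k gives [2/(k+1) if k even, 0 if k odd]. Integrating term-by-term (or equivalently evaluating the antiderivative F(x) = 6*x^5/5 + 5*x^4/4 - 14*x^3/3 + x^2/2 + 2*x at the endpoints):
  F(1) − F(−1) = 17/60 − (193/60) = -44/15.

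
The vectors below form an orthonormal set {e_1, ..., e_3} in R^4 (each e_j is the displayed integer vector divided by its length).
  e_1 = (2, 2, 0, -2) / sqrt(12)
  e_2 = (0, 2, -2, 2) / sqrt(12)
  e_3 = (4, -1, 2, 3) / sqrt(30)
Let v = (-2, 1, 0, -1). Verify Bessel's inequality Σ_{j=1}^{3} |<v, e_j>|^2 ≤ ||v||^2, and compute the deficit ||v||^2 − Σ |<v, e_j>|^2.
Σ |<v, e_j>|^2 = 24/5; ||v||^2 = 6; deficit = 6/5

Write each e_j = u_j / sqrt(<u_j, u_j>) where u_j is the displayed integer vector. Then <v, e_j> = <v, u_j> / sqrt(<u_j, u_j>), so |<v, e_j>|^2 = <v, u_j>^2 / <u_j, u_j>.
Coefficients: <v, e_1> = 0/sqrt(12), <v, e_2> = 0/sqrt(12), <v, e_3> = -12/sqrt(30).
Square and sum: Σ |<v, e_j>|^2 = 24/5.
Compute ||v||^2 = v·v = 6.
Deficit = 6 − 24/5 = 6/5 ≥ 0, confirming Bessel's inequality. (The deficit equals ||v − Σ <v,e_j> e_j||^2, the squared distance from v to span{e_j}.)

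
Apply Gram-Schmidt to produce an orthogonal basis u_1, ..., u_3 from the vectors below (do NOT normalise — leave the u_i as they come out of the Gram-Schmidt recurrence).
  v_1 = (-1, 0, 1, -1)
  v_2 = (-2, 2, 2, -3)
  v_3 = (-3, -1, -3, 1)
Orthogonal basis:
  u_1 = (-1, 0, 1, -1)
  u_2 = (1/3, 2, -1/3, -2/3)
  u_3 = (-22/7, 1/7, -20/7, 2/7)

Apply the Gram-Schmidt recurrence
  u_1 = v_1
  u_i = v_i − Σ_{j<i} ((v_i · u_j) / (u_j · u_j)) · u_j.

Step by step this gives:
  u_1 = (-1, 0, 1, -1)
  u_2 = (1/3, 2, -1/3, -2/3)
  u_3 = (-22/7, 1/7, -20/7, 2/7)

Orthogonality check:
  u_2 · u_1 = 0 (should be 0)
  u_3 · u_1 = 0 (should be 0)
  u_3 · u_2 = 0 (should be 0)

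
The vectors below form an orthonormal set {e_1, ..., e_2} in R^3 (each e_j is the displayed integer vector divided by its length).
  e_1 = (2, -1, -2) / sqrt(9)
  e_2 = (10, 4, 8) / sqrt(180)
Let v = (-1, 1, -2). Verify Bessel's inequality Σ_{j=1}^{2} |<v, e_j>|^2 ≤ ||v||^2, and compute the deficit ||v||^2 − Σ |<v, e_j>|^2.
Σ |<v, e_j>|^2 = 14/5; ||v||^2 = 6; deficit = 16/5

Write each e_j = u_j / sqrt(<u_j, u_j>) where u_j is the displayed integer vector. Then <v, e_j> = <v, u_j> / sqrt(<u_j, u_j>), so |<v, e_j>|^2 = <v, u_j>^2 / <u_j, u_j>.
Coefficients: <v, e_1> = 1/sqrt(9), <v, e_2> = -22/sqrt(180).
Square and sum: Σ |<v, e_j>|^2 = 14/5.
Compute ||v||^2 = v·v = 6.
Deficit = 6 − 14/5 = 16/5 ≥ 0, confirming Bessel's inequality. (The deficit equals ||v − Σ <v,e_j> e_j||^2, the squared distance from v to span{e_j}.)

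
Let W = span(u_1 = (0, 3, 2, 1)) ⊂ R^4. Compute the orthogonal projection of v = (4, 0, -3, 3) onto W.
proj_W(v) = (0, -9/14, -3/7, -3/14)

Set up U = [u_1 | ... | u_1] ∈ R^(4×1). The projector onto W = col(U) is P = U (U^T U)^(-1) U^T.
Compute U^T U =
  [14],
and U^T v = (-3).
Solve U^T U · c = U^T v for the coefficients: c = (-3/14). The projection is proj_W(v) = U c.
Check: (v - proj_W(v)) · u_1 = 0  (should be 0).
Result: proj_W(v) = (0, -9/14, -3/7, -3/14).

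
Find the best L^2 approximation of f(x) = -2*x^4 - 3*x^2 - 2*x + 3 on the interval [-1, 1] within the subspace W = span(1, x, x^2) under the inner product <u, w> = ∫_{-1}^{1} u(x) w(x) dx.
g(x) = -33*x^2/7 - 2*x + 111/35

The best approximation g ∈ W is the orthogonal projection of f onto W. Writing g = a_0 + a_1 x + a_2 x^2, the coefficients solve the normal equations G · a = b where
  G_{ij} = <φ_i, φ_j> and b_i = <f, φ_i>, with φ_0 = 1, φ_1 = x, φ_2 = x^2.
G =
  [2, 0, 2/3]
  [0, 2/3, 0]
  [2/3, 0, 2/5],
b = (16/5, -4/3, 8/35).
Solving gives a_0 = 111/35, a_1 = -2, a_2 = -33/7, so
  g(x) = -33*x^2/7 - 2*x + 111/35.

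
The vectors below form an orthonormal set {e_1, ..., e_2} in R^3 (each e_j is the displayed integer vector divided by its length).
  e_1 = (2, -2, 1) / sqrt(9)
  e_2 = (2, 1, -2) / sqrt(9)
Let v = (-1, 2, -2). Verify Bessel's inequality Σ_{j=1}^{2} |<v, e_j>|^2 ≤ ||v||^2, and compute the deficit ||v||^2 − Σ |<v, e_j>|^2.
Σ |<v, e_j>|^2 = 80/9; ||v||^2 = 9; deficit = 1/9

Write each e_j = u_j / sqrt(<u_j, u_j>) where u_j is the displayed integer vector. Then <v, e_j> = <v, u_j> / sqrt(<u_j, u_j>), so |<v, e_j>|^2 = <v, u_j>^2 / <u_j, u_j>.
Coefficients: <v, e_1> = -8/sqrt(9), <v, e_2> = 4/sqrt(9).
Square and sum: Σ |<v, e_j>|^2 = 80/9.
Compute ||v||^2 = v·v = 9.
Deficit = 9 − 80/9 = 1/9 ≥ 0, confirming Bessel's inequality. (The deficit equals ||v − Σ <v,e_j> e_j||^2, the squared distance from v to span{e_j}.)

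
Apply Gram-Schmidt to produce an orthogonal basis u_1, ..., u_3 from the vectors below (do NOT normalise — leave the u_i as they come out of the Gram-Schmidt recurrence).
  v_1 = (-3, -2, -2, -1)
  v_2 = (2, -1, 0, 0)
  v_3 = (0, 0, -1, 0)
Orthogonal basis:
  u_1 = (-3, -2, -2, -1)
  u_2 = (4/3, -13/9, -4/9, -2/9)
  u_3 = (7/37, 14/37, -27/37, 5/37)

Apply the Gram-Schmidt recurrence
  u_1 = v_1
  u_i = v_i − Σ_{j<i} ((v_i · u_j) / (u_j · u_j)) · u_j.

Step by step this gives:
  u_1 = (-3, -2, -2, -1)
  u_2 = (4/3, -13/9, -4/9, -2/9)
  u_3 = (7/37, 14/37, -27/37, 5/37)

Orthogonality check:
  u_2 · u_1 = 0 (should be 0)
  u_3 · u_1 = 0 (should be 0)
  u_3 · u_2 = 0 (should be 0)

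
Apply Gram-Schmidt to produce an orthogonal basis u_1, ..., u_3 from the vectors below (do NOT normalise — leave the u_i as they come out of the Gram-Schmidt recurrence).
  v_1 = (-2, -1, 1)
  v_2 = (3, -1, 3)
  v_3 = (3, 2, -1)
Orthogonal basis:
  u_1 = (-2, -1, 1)
  u_2 = (7/3, -4/3, 10/3)
  u_3 = (-7/55, 63/110, 7/22)

Apply the Gram-Schmidt recurrence
  u_1 = v_1
  u_i = v_i − Σ_{j<i} ((v_i · u_j) / (u_j · u_j)) · u_j.

Step by step this gives:
  u_1 = (-2, -1, 1)
  u_2 = (7/3, -4/3, 10/3)
  u_3 = (-7/55, 63/110, 7/22)

Orthogonality check:
  u_2 · u_1 = 0 (should be 0)
  u_3 · u_1 = 0 (should be 0)
  u_3 · u_2 = 0 (should be 0)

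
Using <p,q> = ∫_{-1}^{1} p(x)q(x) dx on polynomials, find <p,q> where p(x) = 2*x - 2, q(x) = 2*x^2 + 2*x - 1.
<p,q> = 4

Expand the product: p(x)·q(x) = 4*x^3 - 6*x + 2.
∫_{-1}^{1} of each monomial x^k gives [2/(k+1) if k even, 0 if k odd]. Integrating term-by-term (or equivalently evaluating the antiderivative F(x) = x^4 - 3*x^2 + 2*x at the endpoints):
  F(1) − F(−1) = 0 − (-4) = 4.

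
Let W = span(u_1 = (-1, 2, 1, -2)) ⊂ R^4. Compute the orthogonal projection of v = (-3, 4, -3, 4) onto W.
proj_W(v) = (0, 0, 0, 0)

Set up U = [u_1 | ... | u_1] ∈ R^(4×1). The projector onto W = col(U) is P = U (U^T U)^(-1) U^T.
Compute U^T U =
  [10],
and U^T v = (0).
Solve U^T U · c = U^T v for the coefficients: c = (0). The projection is proj_W(v) = U c.
Check: (v - proj_W(v)) · u_1 = 0  (should be 0).
Result: proj_W(v) = (0, 0, 0, 0).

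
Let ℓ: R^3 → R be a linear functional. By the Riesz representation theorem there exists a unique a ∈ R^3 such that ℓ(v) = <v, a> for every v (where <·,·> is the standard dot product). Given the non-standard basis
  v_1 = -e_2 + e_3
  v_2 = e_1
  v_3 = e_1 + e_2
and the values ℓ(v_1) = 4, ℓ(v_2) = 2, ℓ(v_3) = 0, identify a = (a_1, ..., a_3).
a = (2, -2, 2)

Write a = (a_1, ..., a_3) in the standard basis. For each basis vector v_i, ℓ(v_i) = <v_i, a> is a linear equation in the a_j's. Collect the n equations into a matrix system V a = ℓ, where row i of V is v_i (expressed in the standard basis). Since V is invertible (lower-triangular with 1s on the diagonal, up to permutation), solve by back-substitution:
  V =
[[0, -1, 1],
 [1, 0, 0],
 [1, 1, 0]]
  V a = (4, 2, 0)
Solving gives a = (2, -2, 2).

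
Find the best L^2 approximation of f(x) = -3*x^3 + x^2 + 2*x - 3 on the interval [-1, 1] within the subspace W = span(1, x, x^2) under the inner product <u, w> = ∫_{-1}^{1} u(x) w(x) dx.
g(x) = x^2 + x/5 - 3

The best approximation g ∈ W is the orthogonal projection of f onto W. Writing g = a_0 + a_1 x + a_2 x^2, the coefficients solve the normal equations G · a = b where
  G_{ij} = <φ_i, φ_j> and b_i = <f, φ_i>, with φ_0 = 1, φ_1 = x, φ_2 = x^2.
G =
  [2, 0, 2/3]
  [0, 2/3, 0]
  [2/3, 0, 2/5],
b = (-16/3, 2/15, -8/5).
Solving gives a_0 = -3, a_1 = 1/5, a_2 = 1, so
  g(x) = x^2 + x/5 - 3.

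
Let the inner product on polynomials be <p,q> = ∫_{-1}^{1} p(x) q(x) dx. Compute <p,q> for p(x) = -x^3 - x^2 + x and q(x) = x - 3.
<p,q> = 34/15

Expand the product: p(x)·q(x) = -x^4 + 2*x^3 + 4*x^2 - 3*x.
∫_{-1}^{1} of each monomial x^k gives [2/(k+1) if k even, 0 if k odd]. Integrating term-by-term (or equivalently evaluating the antiderivative F(x) = -x^5/5 + x^4/2 + 4*x^3/3 - 3*x^2/2 at the endpoints):
  F(1) − F(−1) = 2/15 − (-32/15) = 34/15.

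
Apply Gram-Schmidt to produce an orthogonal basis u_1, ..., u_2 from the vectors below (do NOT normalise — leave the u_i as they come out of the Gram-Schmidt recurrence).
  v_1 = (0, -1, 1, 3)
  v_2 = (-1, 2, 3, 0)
Orthogonal basis:
  u_1 = (0, -1, 1, 3)
  u_2 = (-1, 23/11, 32/11, -3/11)

Apply the Gram-Schmidt recurrence
  u_1 = v_1
  u_i = v_i − Σ_{j<i} ((v_i · u_j) / (u_j · u_j)) · u_j.

Step by step this gives:
  u_1 = (0, -1, 1, 3)
  u_2 = (-1, 23/11, 32/11, -3/11)

Orthogonality check:
  u_2 · u_1 = 0 (should be 0)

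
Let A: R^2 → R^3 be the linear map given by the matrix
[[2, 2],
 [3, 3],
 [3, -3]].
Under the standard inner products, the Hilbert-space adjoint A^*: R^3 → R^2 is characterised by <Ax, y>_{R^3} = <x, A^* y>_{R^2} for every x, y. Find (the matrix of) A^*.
A^* = A^T =
[[2, 3, 3],
 [2, 3, -3]]

For real matrices with standard dot products, the defining identity <Ax, y> = <x, A^* y> gives (Ax)^T y = x^T (A^*) y, i.e. x^T A^T y = x^T (A^*) y. Since this holds for all x, y, we must have A^* = A^T. Therefore
A^* =
[[2, 3, 3],
 [2, 3, -3]].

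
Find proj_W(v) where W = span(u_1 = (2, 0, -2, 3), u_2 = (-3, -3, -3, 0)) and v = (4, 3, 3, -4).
proj_W(v) = (110/51, 10/3, 230/51, -30/17)

Set up U = [u_1 | ... | u_2] ∈ R^(4×2). The projector onto W = col(U) is P = U (U^T U)^(-1) U^T.
Compute U^T U =
  [17, 0]
  [0, 27],
and U^T v = (-10, -30).
Solve U^T U · c = U^T v for the coefficients: c = (-10/17, -10/9). The projection is proj_W(v) = U c.
Check: (v - proj_W(v)) · u_1 = 0  (should be 0).
Check: (v - proj_W(v)) · u_2 = 0  (should be 0).
Result: proj_W(v) = (110/51, 10/3, 230/51, -30/17).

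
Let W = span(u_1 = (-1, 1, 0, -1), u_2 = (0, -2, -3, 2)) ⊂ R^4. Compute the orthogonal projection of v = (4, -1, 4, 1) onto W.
proj_W(v) = (134/35, -38/35, 144/35, 38/35)

Set up U = [u_1 | ... | u_2] ∈ R^(4×2). The projector onto W = col(U) is P = U (U^T U)^(-1) U^T.
Compute U^T U =
  [3, -4]
  [-4, 17],
and U^T v = (-6, -8).
Solve U^T U · c = U^T v for the coefficients: c = (-134/35, -48/35). The projection is proj_W(v) = U c.
Check: (v - proj_W(v)) · u_1 = 0  (should be 0).
Check: (v - proj_W(v)) · u_2 = 0  (should be 0).
Result: proj_W(v) = (134/35, -38/35, 144/35, 38/35).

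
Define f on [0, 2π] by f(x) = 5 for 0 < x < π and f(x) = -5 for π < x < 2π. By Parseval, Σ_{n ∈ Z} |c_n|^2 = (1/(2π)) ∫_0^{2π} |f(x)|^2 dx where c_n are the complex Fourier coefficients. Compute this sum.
Σ |c_n|^2 = 25

Parseval equates the L^2 energy of f (normalised by 1/(2π)) with the ℓ^2 sum of its Fourier coefficients: (1/(2π)) ∫_0^{2π} |f|^2 = Σ |c_n|^2.
Compute the left side: (1/(2π)) [∫_0^π 5^2 dx + ∫_π^{2π} (-5)^2 dx] = (1/(2π)) · (25π + 25π) = (25 + 25)/2 = 25.
So Σ_{n ∈ Z} |c_n|^2 = 25.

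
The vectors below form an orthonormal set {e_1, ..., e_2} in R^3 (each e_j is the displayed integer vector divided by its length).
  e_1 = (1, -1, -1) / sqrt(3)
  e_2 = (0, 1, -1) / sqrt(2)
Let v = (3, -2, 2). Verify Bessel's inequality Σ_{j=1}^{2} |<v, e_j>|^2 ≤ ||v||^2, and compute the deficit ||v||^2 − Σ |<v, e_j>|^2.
Σ |<v, e_j>|^2 = 11; ||v||^2 = 17; deficit = 6

Write each e_j = u_j / sqrt(<u_j, u_j>) where u_j is the displayed integer vector. Then <v, e_j> = <v, u_j> / sqrt(<u_j, u_j>), so |<v, e_j>|^2 = <v, u_j>^2 / <u_j, u_j>.
Coefficients: <v, e_1> = 3/sqrt(3), <v, e_2> = -4/sqrt(2).
Square and sum: Σ |<v, e_j>|^2 = 11.
Compute ||v||^2 = v·v = 17.
Deficit = 17 − 11 = 6 ≥ 0, confirming Bessel's inequality. (The deficit equals ||v − Σ <v,e_j> e_j||^2, the squared distance from v to span{e_j}.)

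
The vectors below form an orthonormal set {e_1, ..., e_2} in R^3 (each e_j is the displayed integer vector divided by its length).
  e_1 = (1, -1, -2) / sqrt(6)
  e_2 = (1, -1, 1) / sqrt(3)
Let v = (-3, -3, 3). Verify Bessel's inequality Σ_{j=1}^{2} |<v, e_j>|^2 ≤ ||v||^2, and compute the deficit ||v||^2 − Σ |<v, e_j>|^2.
Σ |<v, e_j>|^2 = 9; ||v||^2 = 27; deficit = 18

Write each e_j = u_j / sqrt(<u_j, u_j>) where u_j is the displayed integer vector. Then <v, e_j> = <v, u_j> / sqrt(<u_j, u_j>), so |<v, e_j>|^2 = <v, u_j>^2 / <u_j, u_j>.
Coefficients: <v, e_1> = -6/sqrt(6), <v, e_2> = 3/sqrt(3).
Square and sum: Σ |<v, e_j>|^2 = 9.
Compute ||v||^2 = v·v = 27.
Deficit = 27 − 9 = 18 ≥ 0, confirming Bessel's inequality. (The deficit equals ||v − Σ <v,e_j> e_j||^2, the squared distance from v to span{e_j}.)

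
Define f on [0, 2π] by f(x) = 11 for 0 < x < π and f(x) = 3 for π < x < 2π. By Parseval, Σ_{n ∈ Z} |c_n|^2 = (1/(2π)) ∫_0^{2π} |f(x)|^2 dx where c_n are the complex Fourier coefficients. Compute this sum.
Σ |c_n|^2 = 65

Parseval equates the L^2 energy of f (normalised by 1/(2π)) with the ℓ^2 sum of its Fourier coefficients: (1/(2π)) ∫_0^{2π} |f|^2 = Σ |c_n|^2.
Compute the left side: (1/(2π)) [∫_0^π 11^2 dx + ∫_π^{2π} 3^2 dx] = (1/(2π)) · (121π + 9π) = (121 + 9)/2 = 65.
So Σ_{n ∈ Z} |c_n|^2 = 65.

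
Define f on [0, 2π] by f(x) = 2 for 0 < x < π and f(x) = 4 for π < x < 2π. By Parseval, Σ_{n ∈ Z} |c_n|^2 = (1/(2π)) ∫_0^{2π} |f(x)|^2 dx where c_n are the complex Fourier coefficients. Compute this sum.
Σ |c_n|^2 = 10

Parseval equates the L^2 energy of f (normalised by 1/(2π)) with the ℓ^2 sum of its Fourier coefficients: (1/(2π)) ∫_0^{2π} |f|^2 = Σ |c_n|^2.
Compute the left side: (1/(2π)) [∫_0^π 2^2 dx + ∫_π^{2π} 4^2 dx] = (1/(2π)) · (4π + 16π) = (4 + 16)/2 = 10.
So Σ_{n ∈ Z} |c_n|^2 = 10.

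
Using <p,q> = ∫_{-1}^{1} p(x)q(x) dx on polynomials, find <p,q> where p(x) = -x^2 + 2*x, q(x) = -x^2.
<p,q> = 2/5

Expand the product: p(x)·q(x) = x^4 - 2*x^3.
∫_{-1}^{1} of each monomial x^k gives [2/(k+1) if k even, 0 if k odd]. Integrating term-by-term (or equivalently evaluating the antiderivative F(x) = x^5/5 - x^4/2 at the endpoints):
  F(1) − F(−1) = -3/10 − (-7/10) = 2/5.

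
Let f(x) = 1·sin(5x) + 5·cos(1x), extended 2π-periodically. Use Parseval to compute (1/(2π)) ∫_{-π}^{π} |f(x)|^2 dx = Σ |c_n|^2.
Σ |c_n|^2 = 13

Expand |f|^2 and use orthogonality of {sin(nx), cos(mx)} on [-π, π]:
  ∫_{-π}^{π} sin(nx)^2 dx = π, ∫ cos(mx)^2 dx = π, and cross terms integrate to 0.
So ∫_{-π}^{π} f(x)^2 dx = 1^2 · π + 5^2 · π = (1 + 25)π.
Divide by 2π: (1 + 25)/2 = 13.
By Parseval, this equals Σ |c_n|^2.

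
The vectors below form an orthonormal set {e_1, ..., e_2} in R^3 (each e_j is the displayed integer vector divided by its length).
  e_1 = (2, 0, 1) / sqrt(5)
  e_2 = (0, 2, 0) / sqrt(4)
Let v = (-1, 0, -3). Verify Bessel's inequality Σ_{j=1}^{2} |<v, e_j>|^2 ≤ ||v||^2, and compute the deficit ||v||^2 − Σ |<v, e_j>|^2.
Σ |<v, e_j>|^2 = 5; ||v||^2 = 10; deficit = 5

Write each e_j = u_j / sqrt(<u_j, u_j>) where u_j is the displayed integer vector. Then <v, e_j> = <v, u_j> / sqrt(<u_j, u_j>), so |<v, e_j>|^2 = <v, u_j>^2 / <u_j, u_j>.
Coefficients: <v, e_1> = -5/sqrt(5), <v, e_2> = 0/sqrt(4).
Square and sum: Σ |<v, e_j>|^2 = 5.
Compute ||v||^2 = v·v = 10.
Deficit = 10 − 5 = 5 ≥ 0, confirming Bessel's inequality. (The deficit equals ||v − Σ <v,e_j> e_j||^2, the squared distance from v to span{e_j}.)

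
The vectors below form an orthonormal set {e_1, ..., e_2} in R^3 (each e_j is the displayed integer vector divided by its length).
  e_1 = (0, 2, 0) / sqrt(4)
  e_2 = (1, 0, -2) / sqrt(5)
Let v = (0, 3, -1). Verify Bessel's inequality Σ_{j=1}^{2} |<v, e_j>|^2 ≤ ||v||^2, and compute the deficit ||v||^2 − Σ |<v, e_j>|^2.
Σ |<v, e_j>|^2 = 49/5; ||v||^2 = 10; deficit = 1/5

Write each e_j = u_j / sqrt(<u_j, u_j>) where u_j is the displayed integer vector. Then <v, e_j> = <v, u_j> / sqrt(<u_j, u_j>), so |<v, e_j>|^2 = <v, u_j>^2 / <u_j, u_j>.
Coefficients: <v, e_1> = 6/sqrt(4), <v, e_2> = 2/sqrt(5).
Square and sum: Σ |<v, e_j>|^2 = 49/5.
Compute ||v||^2 = v·v = 10.
Deficit = 10 − 49/5 = 1/5 ≥ 0, confirming Bessel's inequality. (The deficit equals ||v − Σ <v,e_j> e_j||^2, the squared distance from v to span{e_j}.)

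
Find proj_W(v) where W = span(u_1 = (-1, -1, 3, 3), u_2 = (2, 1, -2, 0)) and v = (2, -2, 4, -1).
proj_W(v) = (-35/33, -2/3, 53/33, 9/11)

Set up U = [u_1 | ... | u_2] ∈ R^(4×2). The projector onto W = col(U) is P = U (U^T U)^(-1) U^T.
Compute U^T U =
  [20, -9]
  [-9, 9],
and U^T v = (9, -6).
Solve U^T U · c = U^T v for the coefficients: c = (3/11, -13/33). The projection is proj_W(v) = U c.
Check: (v - proj_W(v)) · u_1 = 0  (should be 0).
Check: (v - proj_W(v)) · u_2 = 0  (should be 0).
Result: proj_W(v) = (-35/33, -2/3, 53/33, 9/11).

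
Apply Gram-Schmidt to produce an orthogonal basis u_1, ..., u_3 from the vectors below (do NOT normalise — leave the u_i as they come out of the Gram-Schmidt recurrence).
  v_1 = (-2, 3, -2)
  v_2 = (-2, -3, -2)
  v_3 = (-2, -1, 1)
Orthogonal basis:
  u_1 = (-2, 3, -2)
  u_2 = (-36/17, -48/17, -36/17)
  u_3 = (-3/2, 0, 3/2)

Apply the Gram-Schmidt recurrence
  u_1 = v_1
  u_i = v_i − Σ_{j<i} ((v_i · u_j) / (u_j · u_j)) · u_j.

Step by step this gives:
  u_1 = (-2, 3, -2)
  u_2 = (-36/17, -48/17, -36/17)
  u_3 = (-3/2, 0, 3/2)

Orthogonality check:
  u_2 · u_1 = 0 (should be 0)
  u_3 · u_1 = 0 (should be 0)
  u_3 · u_2 = 0 (should be 0)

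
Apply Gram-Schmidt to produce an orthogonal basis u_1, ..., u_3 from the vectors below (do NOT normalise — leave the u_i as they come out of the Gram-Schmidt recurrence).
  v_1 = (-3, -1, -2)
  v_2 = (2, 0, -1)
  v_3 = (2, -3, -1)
Orthogonal basis:
  u_1 = (-3, -1, -2)
  u_2 = (8/7, -2/7, -11/7)
  u_3 = (7/18, -49/18, 7/9)

Apply the Gram-Schmidt recurrence
  u_1 = v_1
  u_i = v_i − Σ_{j<i} ((v_i · u_j) / (u_j · u_j)) · u_j.

Step by step this gives:
  u_1 = (-3, -1, -2)
  u_2 = (8/7, -2/7, -11/7)
  u_3 = (7/18, -49/18, 7/9)

Orthogonality check:
  u_2 · u_1 = 0 (should be 0)
  u_3 · u_1 = 0 (should be 0)
  u_3 · u_2 = 0 (should be 0)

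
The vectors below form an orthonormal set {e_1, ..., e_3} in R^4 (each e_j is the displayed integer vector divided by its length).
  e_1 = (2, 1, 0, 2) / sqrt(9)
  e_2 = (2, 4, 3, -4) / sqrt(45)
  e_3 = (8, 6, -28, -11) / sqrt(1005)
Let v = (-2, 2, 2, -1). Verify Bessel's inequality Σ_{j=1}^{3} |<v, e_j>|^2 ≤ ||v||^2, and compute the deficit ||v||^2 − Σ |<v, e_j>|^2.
Σ |<v, e_j>|^2 = 571/67; ||v||^2 = 13; deficit = 300/67

Write each e_j = u_j / sqrt(<u_j, u_j>) where u_j is the displayed integer vector. Then <v, e_j> = <v, u_j> / sqrt(<u_j, u_j>), so |<v, e_j>|^2 = <v, u_j>^2 / <u_j, u_j>.
Coefficients: <v, e_1> = -4/sqrt(9), <v, e_2> = 14/sqrt(45), <v, e_3> = -49/sqrt(1005).
Square and sum: Σ |<v, e_j>|^2 = 571/67.
Compute ||v||^2 = v·v = 13.
Deficit = 13 − 571/67 = 300/67 ≥ 0, confirming Bessel's inequality. (The deficit equals ||v − Σ <v,e_j> e_j||^2, the squared distance from v to span{e_j}.)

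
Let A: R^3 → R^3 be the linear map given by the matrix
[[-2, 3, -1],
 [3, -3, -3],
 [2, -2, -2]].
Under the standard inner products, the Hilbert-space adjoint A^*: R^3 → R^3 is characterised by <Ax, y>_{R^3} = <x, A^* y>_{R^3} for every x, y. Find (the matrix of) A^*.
A^* = A^T =
[[-2, 3, 2],
 [3, -3, -2],
 [-1, -3, -2]]

For real matrices with standard dot products, the defining identity <Ax, y> = <x, A^* y> gives (Ax)^T y = x^T (A^*) y, i.e. x^T A^T y = x^T (A^*) y. Since this holds for all x, y, we must have A^* = A^T. Therefore
A^* =
[[-2, 3, 2],
 [3, -3, -2],
 [-1, -3, -2]].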